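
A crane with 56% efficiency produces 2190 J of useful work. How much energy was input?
W_in = W_out/η = 2190/0.56 = 3911 J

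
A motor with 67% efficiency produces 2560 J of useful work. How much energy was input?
W_in = W_out/η = 2560/0.67 = 3821 J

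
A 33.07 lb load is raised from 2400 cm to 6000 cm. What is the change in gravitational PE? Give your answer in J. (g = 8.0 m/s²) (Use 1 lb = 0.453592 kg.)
Convert to SI: m = 15.0003 kg, Δh = 36.0 m
ΔPE = mgΔh = (15.0003)(8.0)(36.0) = 4320 J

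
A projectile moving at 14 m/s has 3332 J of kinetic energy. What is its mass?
m = 2·KE/v² = 2·3332/(14)² = 34.0 kg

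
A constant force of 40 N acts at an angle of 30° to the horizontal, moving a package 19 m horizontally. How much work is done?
W = F·d·cosθ = (40)(19)cos(30°) = 658.2 J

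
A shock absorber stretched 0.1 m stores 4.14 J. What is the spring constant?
k = 2·PE/x² = 2·4.14/(0.1)² = 828.0 N/m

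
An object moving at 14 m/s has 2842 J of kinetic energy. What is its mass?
m = 2·KE/v² = 2·2842/(14)² = 29.0 kg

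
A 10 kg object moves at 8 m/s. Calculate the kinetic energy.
KE = ½mv² = ½(10)(8)² = 320.0 J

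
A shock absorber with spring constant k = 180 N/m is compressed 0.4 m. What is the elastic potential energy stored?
PE = ½kx² = ½(180)(0.4)² = 14.4 J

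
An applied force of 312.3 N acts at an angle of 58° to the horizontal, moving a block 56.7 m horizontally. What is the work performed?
W = F·d·cosθ = (312.3)(56.7)cos(58°) = 9383 J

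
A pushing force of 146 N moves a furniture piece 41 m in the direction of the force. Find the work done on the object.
W = F·d = (146)(41) = 5986 J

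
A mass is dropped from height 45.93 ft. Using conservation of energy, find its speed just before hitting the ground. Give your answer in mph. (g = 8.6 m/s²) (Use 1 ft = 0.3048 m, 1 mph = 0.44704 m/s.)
Convert to SI: h = 13.9995 m
mgh = ½mv² ⇒ v = √(2gh) = √(2·8.6·13.9995) = 15.5174 m/s = 34.71 mph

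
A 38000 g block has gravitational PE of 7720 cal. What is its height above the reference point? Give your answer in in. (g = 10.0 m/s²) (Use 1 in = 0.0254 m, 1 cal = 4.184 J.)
Convert to SI: m = 38.0 kg, PE = 32300.5 J
h = PE/(mg) = 32300.5/(38.0·10.0) = 85.0013 m = 3347 in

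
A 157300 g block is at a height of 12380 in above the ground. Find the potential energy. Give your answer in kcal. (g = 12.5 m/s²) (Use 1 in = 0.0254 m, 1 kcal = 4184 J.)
Convert to SI: m = 157.3 kg, h = 314.452 m
PE = mgh = (157.3)(12.5)(314.452) = 618291 J = 147.8 kcal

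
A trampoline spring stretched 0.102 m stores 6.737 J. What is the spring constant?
k = 2·PE/x² = 2·6.737/(0.102)² = 1295 N/m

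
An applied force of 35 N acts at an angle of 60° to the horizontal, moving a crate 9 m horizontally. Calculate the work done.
W = F·d·cosθ = (35)(9)cos(60°) = 157.5 J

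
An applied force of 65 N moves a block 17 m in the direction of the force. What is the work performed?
W = F·d = (65)(17) = 1105 J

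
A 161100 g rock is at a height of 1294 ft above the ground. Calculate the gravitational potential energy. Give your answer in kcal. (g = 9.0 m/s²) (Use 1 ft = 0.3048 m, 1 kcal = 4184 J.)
Convert to SI: m = 161.1 kg, h = 394.411 m
PE = mgh = (161.1)(9.0)(394.411) = 571857 J = 136.7 kcal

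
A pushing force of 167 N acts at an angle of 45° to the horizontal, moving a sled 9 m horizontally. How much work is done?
W = F·d·cosθ = (167)(9)cos(45°) = 1063 J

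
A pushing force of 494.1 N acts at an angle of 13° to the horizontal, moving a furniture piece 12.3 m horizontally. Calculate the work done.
W = F·d·cosθ = (494.1)(12.3)cos(13°) = 5922 J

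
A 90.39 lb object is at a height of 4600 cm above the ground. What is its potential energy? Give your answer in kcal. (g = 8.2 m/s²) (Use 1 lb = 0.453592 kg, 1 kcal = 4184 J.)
Convert to SI: m = 41.0002 kg, h = 46.0 m
PE = mgh = (41.0002)(8.2)(46.0) = 15465.3 J = 3.696 kcal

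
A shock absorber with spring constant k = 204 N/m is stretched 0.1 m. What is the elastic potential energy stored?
PE = ½kx² = ½(204)(0.1)² = 1.02 J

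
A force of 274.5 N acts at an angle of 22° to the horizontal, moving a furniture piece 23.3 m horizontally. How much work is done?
W = F·d·cosθ = (274.5)(23.3)cos(22°) = 5930 J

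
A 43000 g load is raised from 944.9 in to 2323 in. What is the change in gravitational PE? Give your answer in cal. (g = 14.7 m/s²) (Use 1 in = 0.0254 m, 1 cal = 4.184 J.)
Convert to SI: m = 43.0 kg, Δh = 35.0037 m
ΔPE = mgΔh = (43.0)(14.7)(35.0037) = 22125.9 J = 5288 cal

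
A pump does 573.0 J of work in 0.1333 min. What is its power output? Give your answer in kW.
Convert to SI: W = 573.0 J, t = 7.998 s
P = W/t = 573.0/7.998 = 71.6429 W = 0.07164 kW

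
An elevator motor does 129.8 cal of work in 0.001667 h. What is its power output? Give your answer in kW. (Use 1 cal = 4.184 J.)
Convert to SI: W = 543.083 J, t = 6.0012 s
P = W/t = 543.083/6.0012 = 90.4958 W = 0.0905 kW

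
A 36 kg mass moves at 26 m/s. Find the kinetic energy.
KE = ½mv² = ½(36)(26)² = 12168.0 J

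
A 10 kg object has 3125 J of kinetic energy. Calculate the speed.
v = √(2·KE/m) = √(2·3125/10) = 25.0 m/s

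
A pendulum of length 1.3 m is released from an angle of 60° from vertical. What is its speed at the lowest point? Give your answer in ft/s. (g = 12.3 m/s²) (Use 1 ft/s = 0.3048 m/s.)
h = L(1 − cosθ) = 1.3(1 − cos60°) = 0.65 m
v = √(2gh) = √(2·12.3·0.65) = 3.99875 m/s = 13.12 ft/s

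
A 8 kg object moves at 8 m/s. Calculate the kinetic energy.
KE = ½mv² = ½(8)(8)² = 256.0 J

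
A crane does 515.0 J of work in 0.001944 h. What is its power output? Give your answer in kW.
Convert to SI: W = 515.0 J, t = 6.9984 s
P = W/t = 515.0/6.9984 = 73.5882 W = 0.07359 kW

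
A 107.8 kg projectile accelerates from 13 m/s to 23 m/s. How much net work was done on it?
W = ΔKE = ½m(v₂² − v₁²) = ½(107.8)(23² − 13²) = 19404.0 J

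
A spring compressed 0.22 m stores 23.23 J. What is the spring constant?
k = 2·PE/x² = 2·23.23/(0.22)² = 959.9 N/m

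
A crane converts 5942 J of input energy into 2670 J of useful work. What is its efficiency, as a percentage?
η = W_out/W_in = 2670/5942 = 44.93%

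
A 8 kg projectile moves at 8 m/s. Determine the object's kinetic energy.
KE = ½mv² = ½(8)(8)² = 256.0 J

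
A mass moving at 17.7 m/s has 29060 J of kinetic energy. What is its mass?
m = 2·KE/v² = 2·29060/(17.7)² = 185.5 kg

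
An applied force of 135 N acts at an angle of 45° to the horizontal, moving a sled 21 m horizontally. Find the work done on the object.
W = F·d·cosθ = (135)(21)cos(45°) = 2005 J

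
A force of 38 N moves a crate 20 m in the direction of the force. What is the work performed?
W = F·d = (38)(20) = 760.0 J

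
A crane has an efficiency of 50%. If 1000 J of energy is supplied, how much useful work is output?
W_out = η·W_in = 0.5·1000 = 500.0 J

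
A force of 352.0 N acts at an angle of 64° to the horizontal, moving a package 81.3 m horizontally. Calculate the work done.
W = F·d·cosθ = (352.0)(81.3)cos(64°) = 12550 J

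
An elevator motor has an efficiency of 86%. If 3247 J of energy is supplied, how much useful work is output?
W_out = η·W_in = 0.86·3247 = 2792.42 J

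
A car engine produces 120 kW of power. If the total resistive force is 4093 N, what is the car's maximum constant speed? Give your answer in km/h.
P = Fv ⇒ v = P/F = 120000 W/4093.0 N = 29.3183 m/s = 105.5 km/h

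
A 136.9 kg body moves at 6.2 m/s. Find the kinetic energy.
KE = ½mv² = ½(136.9)(6.2)² = 2631 J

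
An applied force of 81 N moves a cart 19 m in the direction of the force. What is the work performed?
W = F·d = (81)(19) = 1539 J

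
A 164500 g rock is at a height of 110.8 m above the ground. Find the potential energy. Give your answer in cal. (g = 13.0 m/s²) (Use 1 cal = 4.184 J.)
Convert to SI: m = 164.5 kg, h = 110.8 m
PE = mgh = (164.5)(13.0)(110.8) = 236946 J = 56630 cal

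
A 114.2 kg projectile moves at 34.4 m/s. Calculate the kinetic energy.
KE = ½mv² = ½(114.2)(34.4)² = 67570 J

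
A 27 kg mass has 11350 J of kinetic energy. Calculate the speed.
v = √(2·KE/m) = √(2·11350/27) = 29.0 m/s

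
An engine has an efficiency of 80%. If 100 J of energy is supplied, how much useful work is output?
W_out = η·W_in = 0.8·100 = 80.0 J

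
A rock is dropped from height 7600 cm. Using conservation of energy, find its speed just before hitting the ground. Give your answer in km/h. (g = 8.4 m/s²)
Convert to SI: h = 76.0 m
mgh = ½mv² ⇒ v = √(2gh) = √(2·8.4·76.0) = 35.7323 m/s = 128.6 km/h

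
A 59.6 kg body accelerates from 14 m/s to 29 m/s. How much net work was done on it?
W = ΔKE = ½m(v₂² − v₁²) = ½(59.6)(29² − 14²) = 19221.0 J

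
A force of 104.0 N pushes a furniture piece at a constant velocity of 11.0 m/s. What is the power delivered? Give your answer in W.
P = Fv = (104.0)(11.0) = 1144 W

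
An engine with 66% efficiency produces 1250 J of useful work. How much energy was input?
W_in = W_out/η = 1250/0.66 = 1894 J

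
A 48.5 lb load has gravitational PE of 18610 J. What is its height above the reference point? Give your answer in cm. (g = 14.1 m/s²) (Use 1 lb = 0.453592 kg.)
Convert to SI: m = 21.9992 kg, PE = 18610.0 J
h = PE/(mg) = 18610.0/(21.9992·14.1) = 59.9957 m = 6000 cm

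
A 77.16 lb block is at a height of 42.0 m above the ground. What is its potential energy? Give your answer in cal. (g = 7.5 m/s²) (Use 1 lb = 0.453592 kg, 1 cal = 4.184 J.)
Convert to SI: m = 34.9992 kg, h = 42.0 m
PE = mgh = (34.9992)(7.5)(42.0) = 11024.7 J = 2635 cal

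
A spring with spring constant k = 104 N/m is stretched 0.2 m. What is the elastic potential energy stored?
PE = ½kx² = ½(104)(0.2)² = 2.08 J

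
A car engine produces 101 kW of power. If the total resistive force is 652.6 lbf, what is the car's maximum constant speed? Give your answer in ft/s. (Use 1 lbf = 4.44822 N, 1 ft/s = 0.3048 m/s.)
Convert to SI: F = 2902.91 N
P = Fv ⇒ v = P/F = 101000 W/2902.91 N = 34.7927 m/s = 114.1 ft/s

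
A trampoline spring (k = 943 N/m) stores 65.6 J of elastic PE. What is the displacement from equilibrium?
x = √(2·PE/k) = √(2·65.6/943) = 0.373 m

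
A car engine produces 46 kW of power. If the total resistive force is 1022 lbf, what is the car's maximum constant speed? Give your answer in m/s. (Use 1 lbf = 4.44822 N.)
Convert to SI: F = 4546.08 N
P = Fv ⇒ v = P/F = 46000 W/4546.08 N = 10.12 m/s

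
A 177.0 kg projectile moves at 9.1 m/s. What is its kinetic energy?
KE = ½mv² = ½(177.0)(9.1)² = 7329 J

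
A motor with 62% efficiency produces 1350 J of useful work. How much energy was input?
W_in = W_out/η = 1350/0.62 = 2177 J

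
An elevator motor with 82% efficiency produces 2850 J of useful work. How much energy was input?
W_in = W_out/η = 2850/0.82 = 3476 J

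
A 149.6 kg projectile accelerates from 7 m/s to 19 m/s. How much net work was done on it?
W = ΔKE = ½m(v₂² − v₁²) = ½(149.6)(19² − 7²) = 23337.6 J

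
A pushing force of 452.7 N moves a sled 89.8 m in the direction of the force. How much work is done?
W = F·d = (452.7)(89.8) = 40650 J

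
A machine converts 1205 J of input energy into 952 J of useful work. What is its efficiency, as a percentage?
η = W_out/W_in = 952/1205 = 79.0%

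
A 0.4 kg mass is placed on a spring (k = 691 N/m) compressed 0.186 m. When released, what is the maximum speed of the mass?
½kx² = ½mv² ⇒ v = x√(k/m) = (0.186)√(691/0.4) = 7.731 m/s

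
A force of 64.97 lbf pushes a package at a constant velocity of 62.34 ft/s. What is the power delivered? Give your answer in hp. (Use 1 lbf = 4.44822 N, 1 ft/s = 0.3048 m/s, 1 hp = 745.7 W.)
Convert to SI: F = 289.001 N, v = 19.0012 m/s
P = Fv = (289.001)(19.0012) = 5491.37 W = 7.364 hp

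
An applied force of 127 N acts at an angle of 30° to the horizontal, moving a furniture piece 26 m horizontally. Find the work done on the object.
W = F·d·cosθ = (127)(26)cos(30°) = 2860 J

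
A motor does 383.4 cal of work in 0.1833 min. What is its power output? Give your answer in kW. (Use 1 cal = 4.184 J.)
Convert to SI: W = 1604.15 J, t = 10.998 s
P = W/t = 1604.15/10.998 = 145.858 W = 0.1459 kW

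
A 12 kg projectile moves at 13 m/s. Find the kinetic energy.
KE = ½mv² = ½(12)(13)² = 1014.0 J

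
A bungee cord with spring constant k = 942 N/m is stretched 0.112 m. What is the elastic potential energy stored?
PE = ½kx² = ½(942)(0.112)² = 5.908 J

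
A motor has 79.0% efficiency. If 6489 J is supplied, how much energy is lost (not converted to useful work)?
W_lost = W_in(1 − η) = 6489·(1 − 0.79) = 1363 J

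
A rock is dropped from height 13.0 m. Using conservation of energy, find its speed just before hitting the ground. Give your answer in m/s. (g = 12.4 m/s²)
mgh = ½mv² ⇒ v = √(2gh) = √(2·12.4·13.0) = 17.96 m/s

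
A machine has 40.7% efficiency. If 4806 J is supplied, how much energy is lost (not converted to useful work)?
W_lost = W_in(1 − η) = 4806·(1 − 0.407) = 2850 J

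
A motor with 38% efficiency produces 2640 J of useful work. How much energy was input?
W_in = W_out/η = 2640/0.38 = 6947 J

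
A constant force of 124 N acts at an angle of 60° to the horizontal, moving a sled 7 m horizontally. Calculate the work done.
W = F·d·cosθ = (124)(7)cos(60°) = 434.0 J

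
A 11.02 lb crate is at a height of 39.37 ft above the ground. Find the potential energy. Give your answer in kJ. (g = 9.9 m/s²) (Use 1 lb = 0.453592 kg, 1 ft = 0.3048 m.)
Convert to SI: m = 4.99858 kg, h = 12.0 m
PE = mgh = (4.99858)(9.9)(12.0) = 593.831 J = 0.5938 kJ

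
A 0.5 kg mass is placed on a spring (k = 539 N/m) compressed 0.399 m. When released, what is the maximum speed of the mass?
½kx² = ½mv² ⇒ v = x√(k/m) = (0.399)√(539/0.5) = 13.1 m/s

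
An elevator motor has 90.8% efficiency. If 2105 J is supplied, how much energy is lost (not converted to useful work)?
W_lost = W_in(1 − η) = 2105·(1 − 0.908) = 193.7 J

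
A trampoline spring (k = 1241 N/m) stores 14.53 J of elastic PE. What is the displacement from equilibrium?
x = √(2·PE/k) = √(2·14.53/1241) = 0.153 m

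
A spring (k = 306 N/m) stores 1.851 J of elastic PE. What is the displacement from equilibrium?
x = √(2·PE/k) = √(2·1.851/306) = 0.11 m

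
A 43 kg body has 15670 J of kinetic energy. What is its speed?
v = √(2·KE/m) = √(2·15670/43) = 27.0 m/s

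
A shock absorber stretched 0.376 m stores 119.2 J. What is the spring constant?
k = 2·PE/x² = 2·119.2/(0.376)² = 1686 N/m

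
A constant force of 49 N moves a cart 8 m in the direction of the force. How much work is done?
W = F·d = (49)(8) = 392.0 J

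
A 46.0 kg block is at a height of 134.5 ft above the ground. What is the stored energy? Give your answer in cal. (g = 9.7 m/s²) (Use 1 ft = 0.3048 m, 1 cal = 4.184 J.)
Convert to SI: m = 46.0 kg, h = 40.9956 m
PE = mgh = (46.0)(9.7)(40.9956) = 18292.2 J = 4372 cal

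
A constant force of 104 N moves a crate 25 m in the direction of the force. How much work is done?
W = F·d = (104)(25) = 2600 J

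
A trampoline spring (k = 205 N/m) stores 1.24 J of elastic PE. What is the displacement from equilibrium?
x = √(2·PE/k) = √(2·1.24/205) = 0.11 m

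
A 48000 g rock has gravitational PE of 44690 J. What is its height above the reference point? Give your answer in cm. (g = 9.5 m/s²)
Convert to SI: m = 48.0 kg, PE = 44690.0 J
h = PE/(mg) = 44690.0/(48.0·9.5) = 98.0044 m = 9800 cm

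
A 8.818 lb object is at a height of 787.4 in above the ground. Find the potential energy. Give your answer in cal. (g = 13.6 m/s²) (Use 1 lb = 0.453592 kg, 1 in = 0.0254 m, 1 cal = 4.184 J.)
Convert to SI: m = 3.99977 kg, h = 20.0 m
PE = mgh = (3.99977)(13.6)(20.0) = 1087.94 J = 260.0 cal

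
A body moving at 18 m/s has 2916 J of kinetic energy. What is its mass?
m = 2·KE/v² = 2·2916/(18)² = 18.0 kg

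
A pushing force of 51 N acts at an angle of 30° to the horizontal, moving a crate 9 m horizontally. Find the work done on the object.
W = F·d·cosθ = (51)(9)cos(30°) = 397.5 J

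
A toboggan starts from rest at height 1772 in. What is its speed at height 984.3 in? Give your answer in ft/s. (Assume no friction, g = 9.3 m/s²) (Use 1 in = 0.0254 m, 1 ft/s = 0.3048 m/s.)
Convert to SI: h₁−h₂ = 20.0076 m
mgh₁ = mgh₂ + ½mv² ⇒ v = √(2g(h₁−h₂)) = √(2·9.3·20.0076) = 19.291 m/s = 63.29 ft/s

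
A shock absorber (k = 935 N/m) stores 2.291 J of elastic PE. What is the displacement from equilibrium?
x = √(2·PE/k) = √(2·2.291/935) = 0.07 m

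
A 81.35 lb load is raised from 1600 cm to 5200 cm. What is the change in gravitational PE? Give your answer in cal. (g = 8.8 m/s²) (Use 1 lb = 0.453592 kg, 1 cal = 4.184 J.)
Convert to SI: m = 36.8997 kg, Δh = 36.0 m
ΔPE = mgΔh = (36.8997)(8.8)(36.0) = 11689.8 J = 2794 cal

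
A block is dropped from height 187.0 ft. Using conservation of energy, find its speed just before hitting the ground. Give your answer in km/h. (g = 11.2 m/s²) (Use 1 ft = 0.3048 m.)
Convert to SI: h = 56.9976 m
mgh = ½mv² ⇒ v = √(2gh) = √(2·11.2·56.9976) = 35.7316 m/s = 128.6 km/h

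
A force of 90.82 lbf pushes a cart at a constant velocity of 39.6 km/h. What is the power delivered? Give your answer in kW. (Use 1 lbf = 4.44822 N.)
Convert to SI: F = 403.987 N, v = 11.0 m/s
P = Fv = (403.987)(11.0) = 4443.86 W = 4.444 kW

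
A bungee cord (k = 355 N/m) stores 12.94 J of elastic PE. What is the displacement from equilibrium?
x = √(2·PE/k) = √(2·12.94/355) = 0.27 m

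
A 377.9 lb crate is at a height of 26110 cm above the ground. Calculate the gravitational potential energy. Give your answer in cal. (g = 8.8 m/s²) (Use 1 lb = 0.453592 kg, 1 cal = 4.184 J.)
Convert to SI: m = 171.412 kg, h = 261.1 m
PE = mgh = (171.412)(8.8)(261.1) = 393851 J = 94130 cal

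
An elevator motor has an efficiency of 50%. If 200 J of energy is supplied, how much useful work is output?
W_out = η·W_in = 0.5·200 = 100.0 J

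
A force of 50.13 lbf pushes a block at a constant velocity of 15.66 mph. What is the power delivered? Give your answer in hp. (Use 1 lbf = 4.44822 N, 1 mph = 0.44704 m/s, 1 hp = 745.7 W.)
Convert to SI: F = 222.989 N, v = 7.00065 m/s
P = Fv = (222.989)(7.00065) = 1561.07 W = 2.093 hp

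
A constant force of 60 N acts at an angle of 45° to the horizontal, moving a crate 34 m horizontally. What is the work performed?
W = F·d·cosθ = (60)(34)cos(45°) = 1442 J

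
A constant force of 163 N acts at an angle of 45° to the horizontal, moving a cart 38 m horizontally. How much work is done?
W = F·d·cosθ = (163)(38)cos(45°) = 4380 J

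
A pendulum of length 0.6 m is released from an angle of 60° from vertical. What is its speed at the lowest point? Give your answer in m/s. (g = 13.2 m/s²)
h = L(1 − cosθ) = 0.6(1 − cos60°) = 0.3 m
v = √(2gh) = √(2·13.2·0.3) = 2.814 m/s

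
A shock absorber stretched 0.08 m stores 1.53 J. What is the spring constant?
k = 2·PE/x² = 2·1.53/(0.08)² = 478.1 N/m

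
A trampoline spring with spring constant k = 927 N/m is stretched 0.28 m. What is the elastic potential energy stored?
PE = ½kx² = ½(927)(0.28)² = 36.34 J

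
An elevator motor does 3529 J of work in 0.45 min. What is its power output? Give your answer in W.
Convert to SI: W = 3529.0 J, t = 27.0 s
P = W/t = 3529.0/27.0 = 130.7 W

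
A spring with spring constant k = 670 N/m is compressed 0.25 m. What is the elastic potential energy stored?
PE = ½kx² = ½(670)(0.25)² = 20.94 J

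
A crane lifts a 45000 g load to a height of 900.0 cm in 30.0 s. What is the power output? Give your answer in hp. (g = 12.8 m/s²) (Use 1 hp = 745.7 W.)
Convert to SI: m = 45.0 kg, h = 9.0 m, t = 30.0 s
P = mgh/t = (45.0)(12.8)(9.0)/30.0 = 172.8 W = 0.2317 hp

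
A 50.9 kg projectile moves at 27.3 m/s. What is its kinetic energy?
KE = ½mv² = ½(50.9)(27.3)² = 18970 J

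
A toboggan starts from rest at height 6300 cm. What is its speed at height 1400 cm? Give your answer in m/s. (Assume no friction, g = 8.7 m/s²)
Convert to SI: h₁−h₂ = 49.0 m
mgh₁ = mgh₂ + ½mv² ⇒ v = √(2g(h₁−h₂)) = √(2·8.7·49.0) = 29.2 m/s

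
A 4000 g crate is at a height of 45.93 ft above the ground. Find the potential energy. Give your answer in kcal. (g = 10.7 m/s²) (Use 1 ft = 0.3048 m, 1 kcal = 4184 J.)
Convert to SI: m = 4.0 kg, h = 13.9995 m
PE = mgh = (4.0)(10.7)(13.9995) = 599.177 J = 0.1432 kcal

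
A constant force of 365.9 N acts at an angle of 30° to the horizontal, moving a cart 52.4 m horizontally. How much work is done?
W = F·d·cosθ = (365.9)(52.4)cos(30°) = 16600 J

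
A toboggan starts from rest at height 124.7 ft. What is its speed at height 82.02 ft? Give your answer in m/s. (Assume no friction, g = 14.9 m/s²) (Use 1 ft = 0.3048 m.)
Convert to SI: h₁−h₂ = 13.0089 m
mgh₁ = mgh₂ + ½mv² ⇒ v = √(2g(h₁−h₂)) = √(2·14.9·13.0089) = 19.69 m/s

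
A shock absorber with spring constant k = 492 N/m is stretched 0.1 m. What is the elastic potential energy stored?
PE = ½kx² = ½(492)(0.1)² = 2.46 J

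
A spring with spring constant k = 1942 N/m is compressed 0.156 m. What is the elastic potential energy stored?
PE = ½kx² = ½(1942)(0.156)² = 23.63 J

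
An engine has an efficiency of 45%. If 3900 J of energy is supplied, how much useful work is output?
W_out = η·W_in = 0.45·3900 = 1755.0 J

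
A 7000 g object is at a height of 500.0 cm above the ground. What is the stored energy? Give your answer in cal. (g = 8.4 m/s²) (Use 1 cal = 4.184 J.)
Convert to SI: m = 7.0 kg, h = 5.0 m
PE = mgh = (7.0)(8.4)(5.0) = 294.0 J = 70.27 cal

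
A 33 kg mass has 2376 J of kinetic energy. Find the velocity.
v = √(2·KE/m) = √(2·2376/33) = 12.0 m/s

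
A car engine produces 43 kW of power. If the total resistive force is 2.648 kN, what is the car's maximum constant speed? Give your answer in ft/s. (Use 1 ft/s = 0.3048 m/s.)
Convert to SI: F = 2648.0 N
P = Fv ⇒ v = P/F = 43000 W/2648.0 N = 16.2387 m/s = 53.28 ft/s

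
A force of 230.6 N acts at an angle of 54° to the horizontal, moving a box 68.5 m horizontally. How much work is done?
W = F·d·cosθ = (230.6)(68.5)cos(54°) = 9285 J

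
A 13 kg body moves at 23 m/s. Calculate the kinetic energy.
KE = ½mv² = ½(13)(23)² = 3438.5 J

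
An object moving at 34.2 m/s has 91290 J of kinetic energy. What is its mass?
m = 2·KE/v² = 2·91290/(34.2)² = 156.1 kg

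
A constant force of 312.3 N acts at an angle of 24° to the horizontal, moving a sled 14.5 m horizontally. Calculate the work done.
W = F·d·cosθ = (312.3)(14.5)cos(24°) = 4137 J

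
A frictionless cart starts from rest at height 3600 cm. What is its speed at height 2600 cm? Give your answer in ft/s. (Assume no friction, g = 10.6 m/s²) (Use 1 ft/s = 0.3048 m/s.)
Convert to SI: h₁−h₂ = 10.0 m
mgh₁ = mgh₂ + ½mv² ⇒ v = √(2g(h₁−h₂)) = √(2·10.6·10.0) = 14.5602 m/s = 47.77 ft/s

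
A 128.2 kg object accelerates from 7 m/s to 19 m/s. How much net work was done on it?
W = ΔKE = ½m(v₂² − v₁²) = ½(128.2)(19² − 7²) = 19999.2 J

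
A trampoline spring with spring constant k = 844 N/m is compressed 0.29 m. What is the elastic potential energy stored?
PE = ½kx² = ½(844)(0.29)² = 35.49 J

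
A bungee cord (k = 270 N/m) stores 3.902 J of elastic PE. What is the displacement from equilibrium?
x = √(2·PE/k) = √(2·3.902/270) = 0.17 m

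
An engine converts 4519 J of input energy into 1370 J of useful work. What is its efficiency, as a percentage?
η = W_out/W_in = 1370/4519 = 30.32%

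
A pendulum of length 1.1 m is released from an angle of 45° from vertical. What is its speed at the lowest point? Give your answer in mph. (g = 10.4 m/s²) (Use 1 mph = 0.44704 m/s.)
h = L(1 − cosθ) = 1.1(1 − cos45°) = 0.322183 m
v = √(2gh) = √(2·10.4·0.322183) = 2.58871 m/s = 5.791 mph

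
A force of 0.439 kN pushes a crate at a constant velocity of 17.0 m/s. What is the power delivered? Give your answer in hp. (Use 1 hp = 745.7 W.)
Convert to SI: F = 439.0 N, v = 17.0 m/s
P = Fv = (439.0)(17.0) = 7463.0 W = 10.01 hp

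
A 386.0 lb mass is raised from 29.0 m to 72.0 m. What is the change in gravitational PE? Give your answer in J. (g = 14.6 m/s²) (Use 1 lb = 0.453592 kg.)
Convert to SI: m = 175.087 kg, Δh = 43.0 m
ΔPE = mgΔh = (175.087)(14.6)(43.0) = 109900 J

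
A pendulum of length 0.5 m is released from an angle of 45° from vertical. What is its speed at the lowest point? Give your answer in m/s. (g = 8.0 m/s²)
h = L(1 − cosθ) = 0.5(1 − cos45°) = 0.146447 m
v = √(2gh) = √(2·8.0·0.146447) = 1.531 m/s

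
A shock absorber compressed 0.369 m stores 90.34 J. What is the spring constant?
k = 2·PE/x² = 2·90.34/(0.369)² = 1327 N/m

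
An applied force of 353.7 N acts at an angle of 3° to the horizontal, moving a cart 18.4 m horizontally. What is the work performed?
W = F·d·cosθ = (353.7)(18.4)cos(3°) = 6499 J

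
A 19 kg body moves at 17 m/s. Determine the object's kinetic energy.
KE = ½mv² = ½(19)(17)² = 2745.5 J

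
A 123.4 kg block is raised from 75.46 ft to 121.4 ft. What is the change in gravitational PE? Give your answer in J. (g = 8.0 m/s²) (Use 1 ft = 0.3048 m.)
Convert to SI: m = 123.4 kg, Δh = 14.0025 m
ΔPE = mgΔh = (123.4)(8.0)(14.0025) = 13820 J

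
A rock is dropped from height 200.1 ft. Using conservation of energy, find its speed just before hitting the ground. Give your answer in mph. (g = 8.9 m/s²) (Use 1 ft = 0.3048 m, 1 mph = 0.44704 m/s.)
Convert to SI: h = 60.9905 m
mgh = ½mv² ⇒ v = √(2gh) = √(2·8.9·60.9905) = 32.9489 m/s = 73.7 mph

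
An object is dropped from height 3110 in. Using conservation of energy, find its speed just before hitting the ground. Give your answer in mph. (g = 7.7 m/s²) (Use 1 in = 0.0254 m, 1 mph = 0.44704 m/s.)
Convert to SI: h = 78.994 m
mgh = ½mv² ⇒ v = √(2gh) = √(2·7.7·78.994) = 34.8785 m/s = 78.02 mph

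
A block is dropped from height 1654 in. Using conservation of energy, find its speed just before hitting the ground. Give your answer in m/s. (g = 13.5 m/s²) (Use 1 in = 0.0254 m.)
Convert to SI: h = 42.0116 m
mgh = ½mv² ⇒ v = √(2gh) = √(2·13.5·42.0116) = 33.68 m/s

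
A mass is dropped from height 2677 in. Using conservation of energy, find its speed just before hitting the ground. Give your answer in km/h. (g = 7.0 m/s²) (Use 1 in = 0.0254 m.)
Convert to SI: h = 67.9958 m
mgh = ½mv² ⇒ v = √(2gh) = √(2·7.0·67.9958) = 30.8535 m/s = 111.1 km/h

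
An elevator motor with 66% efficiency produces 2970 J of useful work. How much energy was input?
W_in = W_out/η = 2970/0.66 = 4500 J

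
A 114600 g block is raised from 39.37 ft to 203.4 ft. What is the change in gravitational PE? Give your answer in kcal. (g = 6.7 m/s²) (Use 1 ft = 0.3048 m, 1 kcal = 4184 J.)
Convert to SI: m = 114.6 kg, Δh = 49.9963 m
ΔPE = mgΔh = (114.6)(6.7)(49.9963) = 38388.2 J = 9.175 kcal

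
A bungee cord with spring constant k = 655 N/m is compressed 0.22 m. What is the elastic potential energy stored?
PE = ½kx² = ½(655)(0.22)² = 15.85 J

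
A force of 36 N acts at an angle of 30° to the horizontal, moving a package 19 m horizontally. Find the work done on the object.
W = F·d·cosθ = (36)(19)cos(30°) = 592.4 J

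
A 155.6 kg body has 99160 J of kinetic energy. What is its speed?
v = √(2·KE/m) = √(2·99160/155.6) = 35.7 m/s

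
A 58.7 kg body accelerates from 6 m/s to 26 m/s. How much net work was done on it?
W = ΔKE = ½m(v₂² − v₁²) = ½(58.7)(26² − 6²) = 18784.0 J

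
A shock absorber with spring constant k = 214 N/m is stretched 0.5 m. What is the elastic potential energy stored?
PE = ½kx² = ½(214)(0.5)² = 26.75 J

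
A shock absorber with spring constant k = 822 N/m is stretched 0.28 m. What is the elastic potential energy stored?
PE = ½kx² = ½(822)(0.28)² = 32.22 J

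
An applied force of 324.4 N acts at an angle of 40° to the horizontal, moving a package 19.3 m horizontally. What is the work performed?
W = F·d·cosθ = (324.4)(19.3)cos(40°) = 4796 J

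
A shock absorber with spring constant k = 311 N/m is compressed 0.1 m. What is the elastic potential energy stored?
PE = ½kx² = ½(311)(0.1)² = 1.555 J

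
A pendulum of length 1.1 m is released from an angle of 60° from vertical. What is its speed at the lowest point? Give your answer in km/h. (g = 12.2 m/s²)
h = L(1 − cosθ) = 1.1(1 − cos60°) = 0.55 m
v = √(2gh) = √(2·12.2·0.55) = 3.66333 m/s = 13.19 km/h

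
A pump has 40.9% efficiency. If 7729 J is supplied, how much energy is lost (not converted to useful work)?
W_lost = W_in(1 − η) = 7729·(1 − 0.409) = 4568 J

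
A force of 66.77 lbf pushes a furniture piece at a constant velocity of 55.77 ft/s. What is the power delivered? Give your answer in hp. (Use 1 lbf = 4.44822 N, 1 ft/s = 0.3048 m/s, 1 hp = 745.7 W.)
Convert to SI: F = 297.008 N, v = 16.9987 m/s
P = Fv = (297.008)(16.9987) = 5048.74 W = 6.77 hp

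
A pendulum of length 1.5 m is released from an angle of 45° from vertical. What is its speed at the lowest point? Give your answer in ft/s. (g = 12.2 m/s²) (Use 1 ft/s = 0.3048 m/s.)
h = L(1 − cosθ) = 1.5(1 − cos45°) = 0.43934 m
v = √(2gh) = √(2·12.2·0.43934) = 3.27412 m/s = 10.74 ft/s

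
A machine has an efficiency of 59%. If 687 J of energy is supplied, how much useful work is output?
W_out = η·W_in = 0.59·687 = 405.33 J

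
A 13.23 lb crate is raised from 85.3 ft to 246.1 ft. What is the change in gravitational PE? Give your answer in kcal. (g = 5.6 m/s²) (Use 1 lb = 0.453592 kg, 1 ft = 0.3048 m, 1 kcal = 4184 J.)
Convert to SI: m = 6.00102 kg, Δh = 49.0118 m
ΔPE = mgΔh = (6.00102)(5.6)(49.0118) = 1647.08 J = 0.3937 kcal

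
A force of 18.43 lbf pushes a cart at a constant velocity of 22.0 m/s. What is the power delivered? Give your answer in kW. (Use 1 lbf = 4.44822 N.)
Convert to SI: F = 81.9807 N, v = 22.0 m/s
P = Fv = (81.9807)(22.0) = 1803.58 W = 1.804 kW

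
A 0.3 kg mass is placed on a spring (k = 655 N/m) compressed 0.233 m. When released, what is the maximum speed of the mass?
½kx² = ½mv² ⇒ v = x√(k/m) = (0.233)√(655/0.3) = 10.89 m/s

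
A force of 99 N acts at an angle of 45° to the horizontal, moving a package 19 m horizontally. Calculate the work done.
W = F·d·cosθ = (99)(19)cos(45°) = 1330 J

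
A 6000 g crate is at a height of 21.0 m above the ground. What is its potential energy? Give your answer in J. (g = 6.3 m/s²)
Convert to SI: m = 6.0 kg, h = 21.0 m
PE = mgh = (6.0)(6.3)(21.0) = 793.8 J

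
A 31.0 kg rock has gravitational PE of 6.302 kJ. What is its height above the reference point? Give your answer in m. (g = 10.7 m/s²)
Convert to SI: m = 31.0 kg, PE = 6302.0 J
h = PE/(mg) = 6302.0/(31.0·10.7) = 19.0 m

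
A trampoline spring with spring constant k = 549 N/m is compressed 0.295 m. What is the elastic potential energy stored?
PE = ½kx² = ½(549)(0.295)² = 23.89 J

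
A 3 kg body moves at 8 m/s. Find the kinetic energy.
KE = ½mv² = ½(3)(8)² = 96.0 J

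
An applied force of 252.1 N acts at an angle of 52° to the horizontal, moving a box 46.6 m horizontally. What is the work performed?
W = F·d·cosθ = (252.1)(46.6)cos(52°) = 7233 J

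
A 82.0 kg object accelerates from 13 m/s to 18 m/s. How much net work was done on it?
W = ΔKE = ½m(v₂² − v₁²) = ½(82.0)(18² − 13²) = 6355.0 J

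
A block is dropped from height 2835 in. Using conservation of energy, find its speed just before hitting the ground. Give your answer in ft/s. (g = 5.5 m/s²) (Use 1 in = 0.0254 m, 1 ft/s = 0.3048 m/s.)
Convert to SI: h = 72.009 m
mgh = ½mv² ⇒ v = √(2gh) = √(2·5.5·72.009) = 28.1443 m/s = 92.34 ft/s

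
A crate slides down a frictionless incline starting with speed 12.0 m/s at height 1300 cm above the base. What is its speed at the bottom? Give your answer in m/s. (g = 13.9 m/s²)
Convert to SI: v₀ = 12.0 m/s, h = 13.0 m
½mv₀² + mgh = ½mv² ⇒ v = √(v₀² + 2gh) = √(12.0² + 2·13.9·13.0) = 22.48 m/s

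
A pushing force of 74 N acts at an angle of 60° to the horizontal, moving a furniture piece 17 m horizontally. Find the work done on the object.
W = F·d·cosθ = (74)(17)cos(60°) = 629.0 J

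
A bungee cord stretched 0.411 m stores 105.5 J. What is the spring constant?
k = 2·PE/x² = 2·105.5/(0.411)² = 1249 N/m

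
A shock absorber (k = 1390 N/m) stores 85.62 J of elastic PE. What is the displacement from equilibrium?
x = √(2·PE/k) = √(2·85.62/1390) = 0.351 m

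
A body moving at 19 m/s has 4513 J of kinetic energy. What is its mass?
m = 2·KE/v² = 2·4513/(19)² = 25.0 kg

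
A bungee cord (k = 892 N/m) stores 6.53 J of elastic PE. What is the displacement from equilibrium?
x = √(2·PE/k) = √(2·6.53/892) = 0.121 m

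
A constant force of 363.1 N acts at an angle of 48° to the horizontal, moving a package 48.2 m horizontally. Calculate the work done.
W = F·d·cosθ = (363.1)(48.2)cos(48°) = 11710 J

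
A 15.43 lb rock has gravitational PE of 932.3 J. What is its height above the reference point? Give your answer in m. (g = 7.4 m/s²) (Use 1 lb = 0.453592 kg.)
Convert to SI: m = 6.99892 kg, PE = 932.3 J
h = PE/(mg) = 932.3/(6.99892·7.4) = 18.0 m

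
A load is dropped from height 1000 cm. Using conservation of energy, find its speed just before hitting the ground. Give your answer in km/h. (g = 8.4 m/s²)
Convert to SI: h = 10.0 m
mgh = ½mv² ⇒ v = √(2gh) = √(2·8.4·10.0) = 12.9615 m/s = 46.66 km/h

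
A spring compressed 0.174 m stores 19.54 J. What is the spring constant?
k = 2·PE/x² = 2·19.54/(0.174)² = 1291 N/m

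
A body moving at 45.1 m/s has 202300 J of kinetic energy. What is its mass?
m = 2·KE/v² = 2·202300/(45.1)² = 198.9 kg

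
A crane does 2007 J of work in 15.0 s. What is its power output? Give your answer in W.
P = W/t = 2007.0/15.0 = 133.8 W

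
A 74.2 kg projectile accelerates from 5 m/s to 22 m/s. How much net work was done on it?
W = ΔKE = ½m(v₂² − v₁²) = ½(74.2)(22² − 5²) = 17028.9 J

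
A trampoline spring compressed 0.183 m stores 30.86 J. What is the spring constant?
k = 2·PE/x² = 2·30.86/(0.183)² = 1843 N/m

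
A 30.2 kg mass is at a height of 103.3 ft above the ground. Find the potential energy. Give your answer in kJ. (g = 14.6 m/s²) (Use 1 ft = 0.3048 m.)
Convert to SI: m = 30.2 kg, h = 31.4858 m
PE = mgh = (30.2)(14.6)(31.4858) = 13882.7 J = 13.88 kJ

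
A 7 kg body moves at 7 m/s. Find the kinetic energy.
KE = ½mv² = ½(7)(7)² = 171.5 J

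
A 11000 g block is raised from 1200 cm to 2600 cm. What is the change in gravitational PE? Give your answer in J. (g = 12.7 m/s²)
Convert to SI: m = 11.0 kg, Δh = 14.0 m
ΔPE = mgΔh = (11.0)(12.7)(14.0) = 1956 J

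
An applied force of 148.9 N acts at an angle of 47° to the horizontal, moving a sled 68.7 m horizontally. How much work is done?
W = F·d·cosθ = (148.9)(68.7)cos(47°) = 6976 J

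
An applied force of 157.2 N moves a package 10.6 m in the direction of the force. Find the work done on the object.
W = F·d = (157.2)(10.6) = 1666 J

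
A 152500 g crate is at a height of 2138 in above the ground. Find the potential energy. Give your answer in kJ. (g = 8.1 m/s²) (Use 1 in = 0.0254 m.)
Convert to SI: m = 152.5 kg, h = 54.3052 m
PE = mgh = (152.5)(8.1)(54.3052) = 67080.5 J = 67.08 kJ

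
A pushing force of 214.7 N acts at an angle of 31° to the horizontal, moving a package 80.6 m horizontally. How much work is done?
W = F·d·cosθ = (214.7)(80.6)cos(31°) = 14830 J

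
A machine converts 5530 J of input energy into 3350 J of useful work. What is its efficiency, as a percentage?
η = W_out/W_in = 3350/5530 = 60.58%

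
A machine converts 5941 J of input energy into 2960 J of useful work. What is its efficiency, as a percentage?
η = W_out/W_in = 2960/5941 = 49.82%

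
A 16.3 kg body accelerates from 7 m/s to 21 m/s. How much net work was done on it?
W = ΔKE = ½m(v₂² − v₁²) = ½(16.3)(21² − 7²) = 3194.8 J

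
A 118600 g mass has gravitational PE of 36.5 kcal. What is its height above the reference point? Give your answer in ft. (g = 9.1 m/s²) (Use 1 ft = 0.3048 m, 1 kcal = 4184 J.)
Convert to SI: m = 118.6 kg, PE = 152716 J
h = PE/(mg) = 152716/(118.6·9.1) = 141.501 m = 464.2 ft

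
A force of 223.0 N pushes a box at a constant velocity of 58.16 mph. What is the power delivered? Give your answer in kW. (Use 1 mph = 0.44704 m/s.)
Convert to SI: F = 223.0 N, v = 25.9998 m/s
P = Fv = (223.0)(25.9998) = 5797.97 W = 5.798 kW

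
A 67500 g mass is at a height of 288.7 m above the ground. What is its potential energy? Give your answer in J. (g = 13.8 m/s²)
Convert to SI: m = 67.5 kg, h = 288.7 m
PE = mgh = (67.5)(13.8)(288.7) = 268900 J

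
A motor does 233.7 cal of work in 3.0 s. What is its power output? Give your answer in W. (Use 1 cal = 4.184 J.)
Convert to SI: W = 977.801 J, t = 3.0 s
P = W/t = 977.801/3.0 = 325.9 W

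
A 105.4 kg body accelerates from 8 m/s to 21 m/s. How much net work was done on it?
W = ΔKE = ½m(v₂² − v₁²) = ½(105.4)(21² − 8²) = 19867.9 J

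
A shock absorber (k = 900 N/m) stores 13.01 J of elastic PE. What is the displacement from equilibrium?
x = √(2·PE/k) = √(2·13.01/900) = 0.17 m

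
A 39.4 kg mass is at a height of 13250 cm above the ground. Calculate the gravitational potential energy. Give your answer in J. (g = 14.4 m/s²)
Convert to SI: m = 39.4 kg, h = 132.5 m
PE = mgh = (39.4)(14.4)(132.5) = 75180 J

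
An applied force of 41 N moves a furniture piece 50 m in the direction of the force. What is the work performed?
W = F·d = (41)(50) = 2050 J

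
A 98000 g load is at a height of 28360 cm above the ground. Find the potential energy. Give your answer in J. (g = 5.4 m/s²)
Convert to SI: m = 98.0 kg, h = 283.6 m
PE = mgh = (98.0)(5.4)(283.6) = 150100 J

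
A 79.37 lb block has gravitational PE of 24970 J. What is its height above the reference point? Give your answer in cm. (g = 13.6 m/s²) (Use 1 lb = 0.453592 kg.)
Convert to SI: m = 36.0016 kg, PE = 24970.0 J
h = PE/(mg) = 24970.0/(36.0016·13.6) = 50.9986 m = 5100 cm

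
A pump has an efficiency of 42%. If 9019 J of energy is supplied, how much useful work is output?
W_out = η·W_in = 0.42·9019 = 3787.98 J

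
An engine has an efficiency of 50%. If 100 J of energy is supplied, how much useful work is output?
W_out = η·W_in = 0.5·100 = 50.0 J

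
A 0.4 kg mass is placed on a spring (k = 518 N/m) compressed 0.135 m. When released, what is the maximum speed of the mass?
½kx² = ½mv² ⇒ v = x√(k/m) = (0.135)√(518/0.4) = 4.858 m/s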